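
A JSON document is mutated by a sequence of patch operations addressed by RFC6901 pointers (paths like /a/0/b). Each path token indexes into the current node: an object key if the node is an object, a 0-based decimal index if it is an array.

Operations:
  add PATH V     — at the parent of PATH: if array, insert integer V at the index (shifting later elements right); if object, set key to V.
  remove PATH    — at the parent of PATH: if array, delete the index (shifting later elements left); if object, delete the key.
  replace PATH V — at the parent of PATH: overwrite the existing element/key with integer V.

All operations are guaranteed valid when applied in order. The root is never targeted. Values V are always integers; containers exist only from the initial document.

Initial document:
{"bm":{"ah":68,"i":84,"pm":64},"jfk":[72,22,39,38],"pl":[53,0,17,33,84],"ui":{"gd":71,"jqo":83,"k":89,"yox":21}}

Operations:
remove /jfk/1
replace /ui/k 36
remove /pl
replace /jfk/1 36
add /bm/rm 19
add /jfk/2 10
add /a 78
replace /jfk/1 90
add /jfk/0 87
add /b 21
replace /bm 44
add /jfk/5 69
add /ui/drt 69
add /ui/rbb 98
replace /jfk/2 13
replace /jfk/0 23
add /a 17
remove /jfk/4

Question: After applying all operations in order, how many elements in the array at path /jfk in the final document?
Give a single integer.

After op 1 (remove /jfk/1): {"bm":{"ah":68,"i":84,"pm":64},"jfk":[72,39,38],"pl":[53,0,17,33,84],"ui":{"gd":71,"jqo":83,"k":89,"yox":21}}
After op 2 (replace /ui/k 36): {"bm":{"ah":68,"i":84,"pm":64},"jfk":[72,39,38],"pl":[53,0,17,33,84],"ui":{"gd":71,"jqo":83,"k":36,"yox":21}}
After op 3 (remove /pl): {"bm":{"ah":68,"i":84,"pm":64},"jfk":[72,39,38],"ui":{"gd":71,"jqo":83,"k":36,"yox":21}}
After op 4 (replace /jfk/1 36): {"bm":{"ah":68,"i":84,"pm":64},"jfk":[72,36,38],"ui":{"gd":71,"jqo":83,"k":36,"yox":21}}
After op 5 (add /bm/rm 19): {"bm":{"ah":68,"i":84,"pm":64,"rm":19},"jfk":[72,36,38],"ui":{"gd":71,"jqo":83,"k":36,"yox":21}}
After op 6 (add /jfk/2 10): {"bm":{"ah":68,"i":84,"pm":64,"rm":19},"jfk":[72,36,10,38],"ui":{"gd":71,"jqo":83,"k":36,"yox":21}}
After op 7 (add /a 78): {"a":78,"bm":{"ah":68,"i":84,"pm":64,"rm":19},"jfk":[72,36,10,38],"ui":{"gd":71,"jqo":83,"k":36,"yox":21}}
After op 8 (replace /jfk/1 90): {"a":78,"bm":{"ah":68,"i":84,"pm":64,"rm":19},"jfk":[72,90,10,38],"ui":{"gd":71,"jqo":83,"k":36,"yox":21}}
After op 9 (add /jfk/0 87): {"a":78,"bm":{"ah":68,"i":84,"pm":64,"rm":19},"jfk":[87,72,90,10,38],"ui":{"gd":71,"jqo":83,"k":36,"yox":21}}
After op 10 (add /b 21): {"a":78,"b":21,"bm":{"ah":68,"i":84,"pm":64,"rm":19},"jfk":[87,72,90,10,38],"ui":{"gd":71,"jqo":83,"k":36,"yox":21}}
After op 11 (replace /bm 44): {"a":78,"b":21,"bm":44,"jfk":[87,72,90,10,38],"ui":{"gd":71,"jqo":83,"k":36,"yox":21}}
After op 12 (add /jfk/5 69): {"a":78,"b":21,"bm":44,"jfk":[87,72,90,10,38,69],"ui":{"gd":71,"jqo":83,"k":36,"yox":21}}
After op 13 (add /ui/drt 69): {"a":78,"b":21,"bm":44,"jfk":[87,72,90,10,38,69],"ui":{"drt":69,"gd":71,"jqo":83,"k":36,"yox":21}}
After op 14 (add /ui/rbb 98): {"a":78,"b":21,"bm":44,"jfk":[87,72,90,10,38,69],"ui":{"drt":69,"gd":71,"jqo":83,"k":36,"rbb":98,"yox":21}}
After op 15 (replace /jfk/2 13): {"a":78,"b":21,"bm":44,"jfk":[87,72,13,10,38,69],"ui":{"drt":69,"gd":71,"jqo":83,"k":36,"rbb":98,"yox":21}}
After op 16 (replace /jfk/0 23): {"a":78,"b":21,"bm":44,"jfk":[23,72,13,10,38,69],"ui":{"drt":69,"gd":71,"jqo":83,"k":36,"rbb":98,"yox":21}}
After op 17 (add /a 17): {"a":17,"b":21,"bm":44,"jfk":[23,72,13,10,38,69],"ui":{"drt":69,"gd":71,"jqo":83,"k":36,"rbb":98,"yox":21}}
After op 18 (remove /jfk/4): {"a":17,"b":21,"bm":44,"jfk":[23,72,13,10,69],"ui":{"drt":69,"gd":71,"jqo":83,"k":36,"rbb":98,"yox":21}}
Size at path /jfk: 5

Answer: 5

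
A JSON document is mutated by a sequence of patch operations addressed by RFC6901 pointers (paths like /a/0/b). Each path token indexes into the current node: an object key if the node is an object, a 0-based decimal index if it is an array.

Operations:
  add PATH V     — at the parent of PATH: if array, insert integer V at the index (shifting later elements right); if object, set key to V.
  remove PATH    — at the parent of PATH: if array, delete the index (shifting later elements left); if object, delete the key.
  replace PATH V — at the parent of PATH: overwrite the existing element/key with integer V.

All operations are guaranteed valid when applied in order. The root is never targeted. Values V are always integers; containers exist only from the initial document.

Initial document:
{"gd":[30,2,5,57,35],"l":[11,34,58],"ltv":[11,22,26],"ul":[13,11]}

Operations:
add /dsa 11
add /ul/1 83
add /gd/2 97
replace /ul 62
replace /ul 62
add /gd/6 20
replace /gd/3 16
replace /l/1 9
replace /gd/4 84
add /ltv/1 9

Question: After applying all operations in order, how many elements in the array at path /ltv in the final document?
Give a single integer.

Answer: 4

Derivation:
After op 1 (add /dsa 11): {"dsa":11,"gd":[30,2,5,57,35],"l":[11,34,58],"ltv":[11,22,26],"ul":[13,11]}
After op 2 (add /ul/1 83): {"dsa":11,"gd":[30,2,5,57,35],"l":[11,34,58],"ltv":[11,22,26],"ul":[13,83,11]}
After op 3 (add /gd/2 97): {"dsa":11,"gd":[30,2,97,5,57,35],"l":[11,34,58],"ltv":[11,22,26],"ul":[13,83,11]}
After op 4 (replace /ul 62): {"dsa":11,"gd":[30,2,97,5,57,35],"l":[11,34,58],"ltv":[11,22,26],"ul":62}
After op 5 (replace /ul 62): {"dsa":11,"gd":[30,2,97,5,57,35],"l":[11,34,58],"ltv":[11,22,26],"ul":62}
After op 6 (add /gd/6 20): {"dsa":11,"gd":[30,2,97,5,57,35,20],"l":[11,34,58],"ltv":[11,22,26],"ul":62}
After op 7 (replace /gd/3 16): {"dsa":11,"gd":[30,2,97,16,57,35,20],"l":[11,34,58],"ltv":[11,22,26],"ul":62}
After op 8 (replace /l/1 9): {"dsa":11,"gd":[30,2,97,16,57,35,20],"l":[11,9,58],"ltv":[11,22,26],"ul":62}
After op 9 (replace /gd/4 84): {"dsa":11,"gd":[30,2,97,16,84,35,20],"l":[11,9,58],"ltv":[11,22,26],"ul":62}
After op 10 (add /ltv/1 9): {"dsa":11,"gd":[30,2,97,16,84,35,20],"l":[11,9,58],"ltv":[11,9,22,26],"ul":62}
Size at path /ltv: 4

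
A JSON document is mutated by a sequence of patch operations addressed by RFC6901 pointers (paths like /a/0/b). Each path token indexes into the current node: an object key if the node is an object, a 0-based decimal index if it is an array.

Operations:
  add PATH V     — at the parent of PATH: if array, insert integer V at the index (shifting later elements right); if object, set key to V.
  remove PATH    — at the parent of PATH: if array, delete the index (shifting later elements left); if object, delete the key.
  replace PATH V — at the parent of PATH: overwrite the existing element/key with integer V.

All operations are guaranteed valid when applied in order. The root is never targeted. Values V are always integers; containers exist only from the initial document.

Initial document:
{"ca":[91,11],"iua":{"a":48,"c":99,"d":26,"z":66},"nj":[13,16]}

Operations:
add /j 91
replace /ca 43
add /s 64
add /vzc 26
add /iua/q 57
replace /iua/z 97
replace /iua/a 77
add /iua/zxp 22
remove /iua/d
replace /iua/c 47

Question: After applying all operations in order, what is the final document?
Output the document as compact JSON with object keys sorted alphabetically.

Answer: {"ca":43,"iua":{"a":77,"c":47,"q":57,"z":97,"zxp":22},"j":91,"nj":[13,16],"s":64,"vzc":26}

Derivation:
After op 1 (add /j 91): {"ca":[91,11],"iua":{"a":48,"c":99,"d":26,"z":66},"j":91,"nj":[13,16]}
After op 2 (replace /ca 43): {"ca":43,"iua":{"a":48,"c":99,"d":26,"z":66},"j":91,"nj":[13,16]}
After op 3 (add /s 64): {"ca":43,"iua":{"a":48,"c":99,"d":26,"z":66},"j":91,"nj":[13,16],"s":64}
After op 4 (add /vzc 26): {"ca":43,"iua":{"a":48,"c":99,"d":26,"z":66},"j":91,"nj":[13,16],"s":64,"vzc":26}
After op 5 (add /iua/q 57): {"ca":43,"iua":{"a":48,"c":99,"d":26,"q":57,"z":66},"j":91,"nj":[13,16],"s":64,"vzc":26}
After op 6 (replace /iua/z 97): {"ca":43,"iua":{"a":48,"c":99,"d":26,"q":57,"z":97},"j":91,"nj":[13,16],"s":64,"vzc":26}
After op 7 (replace /iua/a 77): {"ca":43,"iua":{"a":77,"c":99,"d":26,"q":57,"z":97},"j":91,"nj":[13,16],"s":64,"vzc":26}
After op 8 (add /iua/zxp 22): {"ca":43,"iua":{"a":77,"c":99,"d":26,"q":57,"z":97,"zxp":22},"j":91,"nj":[13,16],"s":64,"vzc":26}
After op 9 (remove /iua/d): {"ca":43,"iua":{"a":77,"c":99,"q":57,"z":97,"zxp":22},"j":91,"nj":[13,16],"s":64,"vzc":26}
After op 10 (replace /iua/c 47): {"ca":43,"iua":{"a":77,"c":47,"q":57,"z":97,"zxp":22},"j":91,"nj":[13,16],"s":64,"vzc":26}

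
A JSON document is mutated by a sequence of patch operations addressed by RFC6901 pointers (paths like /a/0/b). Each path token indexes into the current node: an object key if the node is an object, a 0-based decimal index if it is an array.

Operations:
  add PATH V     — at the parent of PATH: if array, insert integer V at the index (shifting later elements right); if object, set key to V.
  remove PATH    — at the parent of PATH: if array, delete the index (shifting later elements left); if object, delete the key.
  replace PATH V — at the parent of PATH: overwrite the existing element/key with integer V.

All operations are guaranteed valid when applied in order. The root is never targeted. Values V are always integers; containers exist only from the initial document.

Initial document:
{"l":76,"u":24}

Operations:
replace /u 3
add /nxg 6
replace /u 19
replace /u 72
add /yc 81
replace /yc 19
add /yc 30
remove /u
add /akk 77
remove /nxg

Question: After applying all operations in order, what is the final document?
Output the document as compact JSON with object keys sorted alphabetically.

Answer: {"akk":77,"l":76,"yc":30}

Derivation:
After op 1 (replace /u 3): {"l":76,"u":3}
After op 2 (add /nxg 6): {"l":76,"nxg":6,"u":3}
After op 3 (replace /u 19): {"l":76,"nxg":6,"u":19}
After op 4 (replace /u 72): {"l":76,"nxg":6,"u":72}
After op 5 (add /yc 81): {"l":76,"nxg":6,"u":72,"yc":81}
After op 6 (replace /yc 19): {"l":76,"nxg":6,"u":72,"yc":19}
After op 7 (add /yc 30): {"l":76,"nxg":6,"u":72,"yc":30}
After op 8 (remove /u): {"l":76,"nxg":6,"yc":30}
After op 9 (add /akk 77): {"akk":77,"l":76,"nxg":6,"yc":30}
After op 10 (remove /nxg): {"akk":77,"l":76,"yc":30}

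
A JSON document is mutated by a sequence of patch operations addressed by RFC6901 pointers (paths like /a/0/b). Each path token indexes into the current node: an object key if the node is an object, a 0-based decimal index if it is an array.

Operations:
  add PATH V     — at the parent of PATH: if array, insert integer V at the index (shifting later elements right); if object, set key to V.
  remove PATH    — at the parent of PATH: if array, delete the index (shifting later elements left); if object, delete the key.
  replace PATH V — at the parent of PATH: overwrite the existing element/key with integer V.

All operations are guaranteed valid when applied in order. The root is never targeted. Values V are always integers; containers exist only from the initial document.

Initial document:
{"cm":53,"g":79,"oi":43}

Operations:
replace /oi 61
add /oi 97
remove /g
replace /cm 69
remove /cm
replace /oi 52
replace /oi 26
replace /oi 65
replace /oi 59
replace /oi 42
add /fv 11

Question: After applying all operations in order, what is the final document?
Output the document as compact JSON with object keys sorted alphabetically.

Answer: {"fv":11,"oi":42}

Derivation:
After op 1 (replace /oi 61): {"cm":53,"g":79,"oi":61}
After op 2 (add /oi 97): {"cm":53,"g":79,"oi":97}
After op 3 (remove /g): {"cm":53,"oi":97}
After op 4 (replace /cm 69): {"cm":69,"oi":97}
After op 5 (remove /cm): {"oi":97}
After op 6 (replace /oi 52): {"oi":52}
After op 7 (replace /oi 26): {"oi":26}
After op 8 (replace /oi 65): {"oi":65}
After op 9 (replace /oi 59): {"oi":59}
After op 10 (replace /oi 42): {"oi":42}
After op 11 (add /fv 11): {"fv":11,"oi":42}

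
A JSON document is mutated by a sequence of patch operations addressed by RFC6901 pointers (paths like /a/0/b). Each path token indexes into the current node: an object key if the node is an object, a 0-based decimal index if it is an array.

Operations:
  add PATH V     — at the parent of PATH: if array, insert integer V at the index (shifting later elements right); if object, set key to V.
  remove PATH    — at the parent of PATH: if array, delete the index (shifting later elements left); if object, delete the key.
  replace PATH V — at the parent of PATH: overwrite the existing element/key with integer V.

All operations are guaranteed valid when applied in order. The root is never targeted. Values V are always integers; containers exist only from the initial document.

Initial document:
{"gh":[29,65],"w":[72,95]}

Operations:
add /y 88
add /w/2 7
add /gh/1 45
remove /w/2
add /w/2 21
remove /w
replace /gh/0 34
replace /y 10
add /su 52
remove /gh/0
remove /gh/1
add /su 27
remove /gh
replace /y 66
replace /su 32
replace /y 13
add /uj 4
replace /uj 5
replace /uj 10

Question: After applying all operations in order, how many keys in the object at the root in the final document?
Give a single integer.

After op 1 (add /y 88): {"gh":[29,65],"w":[72,95],"y":88}
After op 2 (add /w/2 7): {"gh":[29,65],"w":[72,95,7],"y":88}
After op 3 (add /gh/1 45): {"gh":[29,45,65],"w":[72,95,7],"y":88}
After op 4 (remove /w/2): {"gh":[29,45,65],"w":[72,95],"y":88}
After op 5 (add /w/2 21): {"gh":[29,45,65],"w":[72,95,21],"y":88}
After op 6 (remove /w): {"gh":[29,45,65],"y":88}
After op 7 (replace /gh/0 34): {"gh":[34,45,65],"y":88}
After op 8 (replace /y 10): {"gh":[34,45,65],"y":10}
After op 9 (add /su 52): {"gh":[34,45,65],"su":52,"y":10}
After op 10 (remove /gh/0): {"gh":[45,65],"su":52,"y":10}
After op 11 (remove /gh/1): {"gh":[45],"su":52,"y":10}
After op 12 (add /su 27): {"gh":[45],"su":27,"y":10}
After op 13 (remove /gh): {"su":27,"y":10}
After op 14 (replace /y 66): {"su":27,"y":66}
After op 15 (replace /su 32): {"su":32,"y":66}
After op 16 (replace /y 13): {"su":32,"y":13}
After op 17 (add /uj 4): {"su":32,"uj":4,"y":13}
After op 18 (replace /uj 5): {"su":32,"uj":5,"y":13}
After op 19 (replace /uj 10): {"su":32,"uj":10,"y":13}
Size at the root: 3

Answer: 3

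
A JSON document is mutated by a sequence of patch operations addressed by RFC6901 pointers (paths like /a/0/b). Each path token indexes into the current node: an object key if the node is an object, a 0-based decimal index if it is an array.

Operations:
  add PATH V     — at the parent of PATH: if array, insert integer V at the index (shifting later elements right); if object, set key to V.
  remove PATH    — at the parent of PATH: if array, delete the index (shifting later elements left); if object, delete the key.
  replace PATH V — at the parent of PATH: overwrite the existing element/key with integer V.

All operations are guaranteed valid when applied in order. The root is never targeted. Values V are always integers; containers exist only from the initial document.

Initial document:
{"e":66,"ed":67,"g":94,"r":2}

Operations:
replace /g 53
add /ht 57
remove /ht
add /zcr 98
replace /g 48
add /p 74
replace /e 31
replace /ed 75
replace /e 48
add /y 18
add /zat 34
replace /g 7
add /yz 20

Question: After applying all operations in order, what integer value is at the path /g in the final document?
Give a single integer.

After op 1 (replace /g 53): {"e":66,"ed":67,"g":53,"r":2}
After op 2 (add /ht 57): {"e":66,"ed":67,"g":53,"ht":57,"r":2}
After op 3 (remove /ht): {"e":66,"ed":67,"g":53,"r":2}
After op 4 (add /zcr 98): {"e":66,"ed":67,"g":53,"r":2,"zcr":98}
After op 5 (replace /g 48): {"e":66,"ed":67,"g":48,"r":2,"zcr":98}
After op 6 (add /p 74): {"e":66,"ed":67,"g":48,"p":74,"r":2,"zcr":98}
After op 7 (replace /e 31): {"e":31,"ed":67,"g":48,"p":74,"r":2,"zcr":98}
After op 8 (replace /ed 75): {"e":31,"ed":75,"g":48,"p":74,"r":2,"zcr":98}
After op 9 (replace /e 48): {"e":48,"ed":75,"g":48,"p":74,"r":2,"zcr":98}
After op 10 (add /y 18): {"e":48,"ed":75,"g":48,"p":74,"r":2,"y":18,"zcr":98}
After op 11 (add /zat 34): {"e":48,"ed":75,"g":48,"p":74,"r":2,"y":18,"zat":34,"zcr":98}
After op 12 (replace /g 7): {"e":48,"ed":75,"g":7,"p":74,"r":2,"y":18,"zat":34,"zcr":98}
After op 13 (add /yz 20): {"e":48,"ed":75,"g":7,"p":74,"r":2,"y":18,"yz":20,"zat":34,"zcr":98}
Value at /g: 7

Answer: 7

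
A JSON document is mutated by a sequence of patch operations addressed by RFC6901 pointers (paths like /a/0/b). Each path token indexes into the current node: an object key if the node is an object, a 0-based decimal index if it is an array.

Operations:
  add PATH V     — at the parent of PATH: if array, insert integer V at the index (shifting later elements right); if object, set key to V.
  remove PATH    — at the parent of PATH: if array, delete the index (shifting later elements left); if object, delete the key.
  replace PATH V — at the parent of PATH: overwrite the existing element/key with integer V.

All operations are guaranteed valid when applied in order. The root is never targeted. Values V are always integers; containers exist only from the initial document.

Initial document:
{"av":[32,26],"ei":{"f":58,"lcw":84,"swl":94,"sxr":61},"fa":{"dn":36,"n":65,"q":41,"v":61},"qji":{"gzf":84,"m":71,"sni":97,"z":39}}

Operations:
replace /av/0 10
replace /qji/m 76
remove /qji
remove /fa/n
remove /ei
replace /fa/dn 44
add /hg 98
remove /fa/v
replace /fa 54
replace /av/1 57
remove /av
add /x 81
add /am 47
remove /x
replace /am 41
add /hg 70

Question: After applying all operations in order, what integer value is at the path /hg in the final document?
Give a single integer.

Answer: 70

Derivation:
After op 1 (replace /av/0 10): {"av":[10,26],"ei":{"f":58,"lcw":84,"swl":94,"sxr":61},"fa":{"dn":36,"n":65,"q":41,"v":61},"qji":{"gzf":84,"m":71,"sni":97,"z":39}}
After op 2 (replace /qji/m 76): {"av":[10,26],"ei":{"f":58,"lcw":84,"swl":94,"sxr":61},"fa":{"dn":36,"n":65,"q":41,"v":61},"qji":{"gzf":84,"m":76,"sni":97,"z":39}}
After op 3 (remove /qji): {"av":[10,26],"ei":{"f":58,"lcw":84,"swl":94,"sxr":61},"fa":{"dn":36,"n":65,"q":41,"v":61}}
After op 4 (remove /fa/n): {"av":[10,26],"ei":{"f":58,"lcw":84,"swl":94,"sxr":61},"fa":{"dn":36,"q":41,"v":61}}
After op 5 (remove /ei): {"av":[10,26],"fa":{"dn":36,"q":41,"v":61}}
After op 6 (replace /fa/dn 44): {"av":[10,26],"fa":{"dn":44,"q":41,"v":61}}
After op 7 (add /hg 98): {"av":[10,26],"fa":{"dn":44,"q":41,"v":61},"hg":98}
After op 8 (remove /fa/v): {"av":[10,26],"fa":{"dn":44,"q":41},"hg":98}
After op 9 (replace /fa 54): {"av":[10,26],"fa":54,"hg":98}
After op 10 (replace /av/1 57): {"av":[10,57],"fa":54,"hg":98}
After op 11 (remove /av): {"fa":54,"hg":98}
After op 12 (add /x 81): {"fa":54,"hg":98,"x":81}
After op 13 (add /am 47): {"am":47,"fa":54,"hg":98,"x":81}
After op 14 (remove /x): {"am":47,"fa":54,"hg":98}
After op 15 (replace /am 41): {"am":41,"fa":54,"hg":98}
After op 16 (add /hg 70): {"am":41,"fa":54,"hg":70}
Value at /hg: 70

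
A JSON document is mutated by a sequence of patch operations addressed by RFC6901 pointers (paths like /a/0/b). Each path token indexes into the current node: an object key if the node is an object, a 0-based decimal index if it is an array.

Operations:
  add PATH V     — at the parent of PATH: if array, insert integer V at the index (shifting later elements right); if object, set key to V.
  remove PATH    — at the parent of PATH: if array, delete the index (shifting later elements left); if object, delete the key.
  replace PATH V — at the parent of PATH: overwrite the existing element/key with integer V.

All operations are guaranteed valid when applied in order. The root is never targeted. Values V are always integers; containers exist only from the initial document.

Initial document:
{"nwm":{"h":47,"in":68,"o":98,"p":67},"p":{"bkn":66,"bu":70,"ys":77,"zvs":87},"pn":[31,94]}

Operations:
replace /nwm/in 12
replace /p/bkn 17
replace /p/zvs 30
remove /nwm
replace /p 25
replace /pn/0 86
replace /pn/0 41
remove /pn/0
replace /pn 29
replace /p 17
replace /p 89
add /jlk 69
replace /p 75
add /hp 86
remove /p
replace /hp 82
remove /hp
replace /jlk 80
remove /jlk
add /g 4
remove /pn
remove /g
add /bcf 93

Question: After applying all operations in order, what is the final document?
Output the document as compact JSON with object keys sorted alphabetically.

After op 1 (replace /nwm/in 12): {"nwm":{"h":47,"in":12,"o":98,"p":67},"p":{"bkn":66,"bu":70,"ys":77,"zvs":87},"pn":[31,94]}
After op 2 (replace /p/bkn 17): {"nwm":{"h":47,"in":12,"o":98,"p":67},"p":{"bkn":17,"bu":70,"ys":77,"zvs":87},"pn":[31,94]}
After op 3 (replace /p/zvs 30): {"nwm":{"h":47,"in":12,"o":98,"p":67},"p":{"bkn":17,"bu":70,"ys":77,"zvs":30},"pn":[31,94]}
After op 4 (remove /nwm): {"p":{"bkn":17,"bu":70,"ys":77,"zvs":30},"pn":[31,94]}
After op 5 (replace /p 25): {"p":25,"pn":[31,94]}
After op 6 (replace /pn/0 86): {"p":25,"pn":[86,94]}
After op 7 (replace /pn/0 41): {"p":25,"pn":[41,94]}
After op 8 (remove /pn/0): {"p":25,"pn":[94]}
After op 9 (replace /pn 29): {"p":25,"pn":29}
After op 10 (replace /p 17): {"p":17,"pn":29}
After op 11 (replace /p 89): {"p":89,"pn":29}
After op 12 (add /jlk 69): {"jlk":69,"p":89,"pn":29}
After op 13 (replace /p 75): {"jlk":69,"p":75,"pn":29}
After op 14 (add /hp 86): {"hp":86,"jlk":69,"p":75,"pn":29}
After op 15 (remove /p): {"hp":86,"jlk":69,"pn":29}
After op 16 (replace /hp 82): {"hp":82,"jlk":69,"pn":29}
After op 17 (remove /hp): {"jlk":69,"pn":29}
After op 18 (replace /jlk 80): {"jlk":80,"pn":29}
After op 19 (remove /jlk): {"pn":29}
After op 20 (add /g 4): {"g":4,"pn":29}
After op 21 (remove /pn): {"g":4}
After op 22 (remove /g): {}
After op 23 (add /bcf 93): {"bcf":93}

Answer: {"bcf":93}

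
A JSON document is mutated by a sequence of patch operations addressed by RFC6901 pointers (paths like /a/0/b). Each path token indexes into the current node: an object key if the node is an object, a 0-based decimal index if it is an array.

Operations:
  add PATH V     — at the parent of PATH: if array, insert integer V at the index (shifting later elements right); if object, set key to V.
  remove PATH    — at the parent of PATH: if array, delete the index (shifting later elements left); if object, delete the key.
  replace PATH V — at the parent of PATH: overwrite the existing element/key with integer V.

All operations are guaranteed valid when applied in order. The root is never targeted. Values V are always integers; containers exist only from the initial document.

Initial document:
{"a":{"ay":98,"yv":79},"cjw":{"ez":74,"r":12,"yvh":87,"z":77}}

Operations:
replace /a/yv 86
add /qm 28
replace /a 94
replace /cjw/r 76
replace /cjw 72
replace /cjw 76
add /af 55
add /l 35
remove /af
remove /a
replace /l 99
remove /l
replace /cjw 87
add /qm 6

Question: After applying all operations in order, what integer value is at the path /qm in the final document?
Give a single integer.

Answer: 6

Derivation:
After op 1 (replace /a/yv 86): {"a":{"ay":98,"yv":86},"cjw":{"ez":74,"r":12,"yvh":87,"z":77}}
After op 2 (add /qm 28): {"a":{"ay":98,"yv":86},"cjw":{"ez":74,"r":12,"yvh":87,"z":77},"qm":28}
After op 3 (replace /a 94): {"a":94,"cjw":{"ez":74,"r":12,"yvh":87,"z":77},"qm":28}
After op 4 (replace /cjw/r 76): {"a":94,"cjw":{"ez":74,"r":76,"yvh":87,"z":77},"qm":28}
After op 5 (replace /cjw 72): {"a":94,"cjw":72,"qm":28}
After op 6 (replace /cjw 76): {"a":94,"cjw":76,"qm":28}
After op 7 (add /af 55): {"a":94,"af":55,"cjw":76,"qm":28}
After op 8 (add /l 35): {"a":94,"af":55,"cjw":76,"l":35,"qm":28}
After op 9 (remove /af): {"a":94,"cjw":76,"l":35,"qm":28}
After op 10 (remove /a): {"cjw":76,"l":35,"qm":28}
After op 11 (replace /l 99): {"cjw":76,"l":99,"qm":28}
After op 12 (remove /l): {"cjw":76,"qm":28}
After op 13 (replace /cjw 87): {"cjw":87,"qm":28}
After op 14 (add /qm 6): {"cjw":87,"qm":6}
Value at /qm: 6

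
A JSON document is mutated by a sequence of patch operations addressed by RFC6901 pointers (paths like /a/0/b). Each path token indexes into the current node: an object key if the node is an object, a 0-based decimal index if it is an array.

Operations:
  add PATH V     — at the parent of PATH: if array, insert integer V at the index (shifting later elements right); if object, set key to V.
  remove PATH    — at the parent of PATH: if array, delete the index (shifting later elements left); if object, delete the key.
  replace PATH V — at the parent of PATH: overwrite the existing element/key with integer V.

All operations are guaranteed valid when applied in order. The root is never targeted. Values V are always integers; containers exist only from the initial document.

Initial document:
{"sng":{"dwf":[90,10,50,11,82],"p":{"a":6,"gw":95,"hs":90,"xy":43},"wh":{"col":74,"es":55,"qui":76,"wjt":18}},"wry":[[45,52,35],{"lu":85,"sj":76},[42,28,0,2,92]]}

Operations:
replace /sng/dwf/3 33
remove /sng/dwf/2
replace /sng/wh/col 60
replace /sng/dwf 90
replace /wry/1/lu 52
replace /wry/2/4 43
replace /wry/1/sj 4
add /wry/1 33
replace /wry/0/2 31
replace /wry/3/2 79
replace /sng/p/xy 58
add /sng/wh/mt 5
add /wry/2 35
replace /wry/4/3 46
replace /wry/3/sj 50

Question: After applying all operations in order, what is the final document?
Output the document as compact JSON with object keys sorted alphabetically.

Answer: {"sng":{"dwf":90,"p":{"a":6,"gw":95,"hs":90,"xy":58},"wh":{"col":60,"es":55,"mt":5,"qui":76,"wjt":18}},"wry":[[45,52,31],33,35,{"lu":52,"sj":50},[42,28,79,46,43]]}

Derivation:
After op 1 (replace /sng/dwf/3 33): {"sng":{"dwf":[90,10,50,33,82],"p":{"a":6,"gw":95,"hs":90,"xy":43},"wh":{"col":74,"es":55,"qui":76,"wjt":18}},"wry":[[45,52,35],{"lu":85,"sj":76},[42,28,0,2,92]]}
After op 2 (remove /sng/dwf/2): {"sng":{"dwf":[90,10,33,82],"p":{"a":6,"gw":95,"hs":90,"xy":43},"wh":{"col":74,"es":55,"qui":76,"wjt":18}},"wry":[[45,52,35],{"lu":85,"sj":76},[42,28,0,2,92]]}
After op 3 (replace /sng/wh/col 60): {"sng":{"dwf":[90,10,33,82],"p":{"a":6,"gw":95,"hs":90,"xy":43},"wh":{"col":60,"es":55,"qui":76,"wjt":18}},"wry":[[45,52,35],{"lu":85,"sj":76},[42,28,0,2,92]]}
After op 4 (replace /sng/dwf 90): {"sng":{"dwf":90,"p":{"a":6,"gw":95,"hs":90,"xy":43},"wh":{"col":60,"es":55,"qui":76,"wjt":18}},"wry":[[45,52,35],{"lu":85,"sj":76},[42,28,0,2,92]]}
After op 5 (replace /wry/1/lu 52): {"sng":{"dwf":90,"p":{"a":6,"gw":95,"hs":90,"xy":43},"wh":{"col":60,"es":55,"qui":76,"wjt":18}},"wry":[[45,52,35],{"lu":52,"sj":76},[42,28,0,2,92]]}
After op 6 (replace /wry/2/4 43): {"sng":{"dwf":90,"p":{"a":6,"gw":95,"hs":90,"xy":43},"wh":{"col":60,"es":55,"qui":76,"wjt":18}},"wry":[[45,52,35],{"lu":52,"sj":76},[42,28,0,2,43]]}
After op 7 (replace /wry/1/sj 4): {"sng":{"dwf":90,"p":{"a":6,"gw":95,"hs":90,"xy":43},"wh":{"col":60,"es":55,"qui":76,"wjt":18}},"wry":[[45,52,35],{"lu":52,"sj":4},[42,28,0,2,43]]}
After op 8 (add /wry/1 33): {"sng":{"dwf":90,"p":{"a":6,"gw":95,"hs":90,"xy":43},"wh":{"col":60,"es":55,"qui":76,"wjt":18}},"wry":[[45,52,35],33,{"lu":52,"sj":4},[42,28,0,2,43]]}
After op 9 (replace /wry/0/2 31): {"sng":{"dwf":90,"p":{"a":6,"gw":95,"hs":90,"xy":43},"wh":{"col":60,"es":55,"qui":76,"wjt":18}},"wry":[[45,52,31],33,{"lu":52,"sj":4},[42,28,0,2,43]]}
After op 10 (replace /wry/3/2 79): {"sng":{"dwf":90,"p":{"a":6,"gw":95,"hs":90,"xy":43},"wh":{"col":60,"es":55,"qui":76,"wjt":18}},"wry":[[45,52,31],33,{"lu":52,"sj":4},[42,28,79,2,43]]}
After op 11 (replace /sng/p/xy 58): {"sng":{"dwf":90,"p":{"a":6,"gw":95,"hs":90,"xy":58},"wh":{"col":60,"es":55,"qui":76,"wjt":18}},"wry":[[45,52,31],33,{"lu":52,"sj":4},[42,28,79,2,43]]}
After op 12 (add /sng/wh/mt 5): {"sng":{"dwf":90,"p":{"a":6,"gw":95,"hs":90,"xy":58},"wh":{"col":60,"es":55,"mt":5,"qui":76,"wjt":18}},"wry":[[45,52,31],33,{"lu":52,"sj":4},[42,28,79,2,43]]}
After op 13 (add /wry/2 35): {"sng":{"dwf":90,"p":{"a":6,"gw":95,"hs":90,"xy":58},"wh":{"col":60,"es":55,"mt":5,"qui":76,"wjt":18}},"wry":[[45,52,31],33,35,{"lu":52,"sj":4},[42,28,79,2,43]]}
After op 14 (replace /wry/4/3 46): {"sng":{"dwf":90,"p":{"a":6,"gw":95,"hs":90,"xy":58},"wh":{"col":60,"es":55,"mt":5,"qui":76,"wjt":18}},"wry":[[45,52,31],33,35,{"lu":52,"sj":4},[42,28,79,46,43]]}
After op 15 (replace /wry/3/sj 50): {"sng":{"dwf":90,"p":{"a":6,"gw":95,"hs":90,"xy":58},"wh":{"col":60,"es":55,"mt":5,"qui":76,"wjt":18}},"wry":[[45,52,31],33,35,{"lu":52,"sj":50},[42,28,79,46,43]]}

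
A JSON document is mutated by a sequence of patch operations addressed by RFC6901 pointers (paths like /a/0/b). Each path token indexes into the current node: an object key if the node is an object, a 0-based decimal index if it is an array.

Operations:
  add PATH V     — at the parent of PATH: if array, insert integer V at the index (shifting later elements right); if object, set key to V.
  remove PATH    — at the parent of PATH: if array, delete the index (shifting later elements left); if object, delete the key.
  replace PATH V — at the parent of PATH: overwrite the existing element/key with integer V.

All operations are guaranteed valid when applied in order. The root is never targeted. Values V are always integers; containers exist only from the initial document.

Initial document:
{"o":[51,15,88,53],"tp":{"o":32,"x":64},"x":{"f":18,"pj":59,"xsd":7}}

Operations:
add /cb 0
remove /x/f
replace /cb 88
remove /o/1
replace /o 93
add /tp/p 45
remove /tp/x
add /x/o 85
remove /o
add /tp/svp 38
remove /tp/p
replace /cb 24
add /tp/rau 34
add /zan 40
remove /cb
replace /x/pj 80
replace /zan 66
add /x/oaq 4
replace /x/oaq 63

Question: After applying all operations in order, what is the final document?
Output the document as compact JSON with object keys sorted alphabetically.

Answer: {"tp":{"o":32,"rau":34,"svp":38},"x":{"o":85,"oaq":63,"pj":80,"xsd":7},"zan":66}

Derivation:
After op 1 (add /cb 0): {"cb":0,"o":[51,15,88,53],"tp":{"o":32,"x":64},"x":{"f":18,"pj":59,"xsd":7}}
After op 2 (remove /x/f): {"cb":0,"o":[51,15,88,53],"tp":{"o":32,"x":64},"x":{"pj":59,"xsd":7}}
After op 3 (replace /cb 88): {"cb":88,"o":[51,15,88,53],"tp":{"o":32,"x":64},"x":{"pj":59,"xsd":7}}
After op 4 (remove /o/1): {"cb":88,"o":[51,88,53],"tp":{"o":32,"x":64},"x":{"pj":59,"xsd":7}}
After op 5 (replace /o 93): {"cb":88,"o":93,"tp":{"o":32,"x":64},"x":{"pj":59,"xsd":7}}
After op 6 (add /tp/p 45): {"cb":88,"o":93,"tp":{"o":32,"p":45,"x":64},"x":{"pj":59,"xsd":7}}
After op 7 (remove /tp/x): {"cb":88,"o":93,"tp":{"o":32,"p":45},"x":{"pj":59,"xsd":7}}
After op 8 (add /x/o 85): {"cb":88,"o":93,"tp":{"o":32,"p":45},"x":{"o":85,"pj":59,"xsd":7}}
After op 9 (remove /o): {"cb":88,"tp":{"o":32,"p":45},"x":{"o":85,"pj":59,"xsd":7}}
After op 10 (add /tp/svp 38): {"cb":88,"tp":{"o":32,"p":45,"svp":38},"x":{"o":85,"pj":59,"xsd":7}}
After op 11 (remove /tp/p): {"cb":88,"tp":{"o":32,"svp":38},"x":{"o":85,"pj":59,"xsd":7}}
After op 12 (replace /cb 24): {"cb":24,"tp":{"o":32,"svp":38},"x":{"o":85,"pj":59,"xsd":7}}
After op 13 (add /tp/rau 34): {"cb":24,"tp":{"o":32,"rau":34,"svp":38},"x":{"o":85,"pj":59,"xsd":7}}
After op 14 (add /zan 40): {"cb":24,"tp":{"o":32,"rau":34,"svp":38},"x":{"o":85,"pj":59,"xsd":7},"zan":40}
After op 15 (remove /cb): {"tp":{"o":32,"rau":34,"svp":38},"x":{"o":85,"pj":59,"xsd":7},"zan":40}
After op 16 (replace /x/pj 80): {"tp":{"o":32,"rau":34,"svp":38},"x":{"o":85,"pj":80,"xsd":7},"zan":40}
After op 17 (replace /zan 66): {"tp":{"o":32,"rau":34,"svp":38},"x":{"o":85,"pj":80,"xsd":7},"zan":66}
After op 18 (add /x/oaq 4): {"tp":{"o":32,"rau":34,"svp":38},"x":{"o":85,"oaq":4,"pj":80,"xsd":7},"zan":66}
After op 19 (replace /x/oaq 63): {"tp":{"o":32,"rau":34,"svp":38},"x":{"o":85,"oaq":63,"pj":80,"xsd":7},"zan":66}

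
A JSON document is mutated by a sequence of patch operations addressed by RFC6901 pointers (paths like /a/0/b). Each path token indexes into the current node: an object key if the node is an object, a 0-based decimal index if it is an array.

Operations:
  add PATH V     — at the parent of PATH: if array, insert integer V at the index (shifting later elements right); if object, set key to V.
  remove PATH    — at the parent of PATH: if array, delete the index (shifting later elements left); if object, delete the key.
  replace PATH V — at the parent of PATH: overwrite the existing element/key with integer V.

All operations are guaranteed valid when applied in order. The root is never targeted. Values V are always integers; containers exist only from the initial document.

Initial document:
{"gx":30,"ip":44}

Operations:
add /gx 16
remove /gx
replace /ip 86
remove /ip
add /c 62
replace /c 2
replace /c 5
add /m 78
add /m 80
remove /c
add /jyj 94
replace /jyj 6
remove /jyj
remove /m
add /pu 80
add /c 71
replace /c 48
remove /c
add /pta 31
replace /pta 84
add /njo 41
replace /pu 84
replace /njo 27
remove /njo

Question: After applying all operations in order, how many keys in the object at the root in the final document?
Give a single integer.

Answer: 2

Derivation:
After op 1 (add /gx 16): {"gx":16,"ip":44}
After op 2 (remove /gx): {"ip":44}
After op 3 (replace /ip 86): {"ip":86}
After op 4 (remove /ip): {}
After op 5 (add /c 62): {"c":62}
After op 6 (replace /c 2): {"c":2}
After op 7 (replace /c 5): {"c":5}
After op 8 (add /m 78): {"c":5,"m":78}
After op 9 (add /m 80): {"c":5,"m":80}
After op 10 (remove /c): {"m":80}
After op 11 (add /jyj 94): {"jyj":94,"m":80}
After op 12 (replace /jyj 6): {"jyj":6,"m":80}
After op 13 (remove /jyj): {"m":80}
After op 14 (remove /m): {}
After op 15 (add /pu 80): {"pu":80}
After op 16 (add /c 71): {"c":71,"pu":80}
After op 17 (replace /c 48): {"c":48,"pu":80}
After op 18 (remove /c): {"pu":80}
After op 19 (add /pta 31): {"pta":31,"pu":80}
After op 20 (replace /pta 84): {"pta":84,"pu":80}
After op 21 (add /njo 41): {"njo":41,"pta":84,"pu":80}
After op 22 (replace /pu 84): {"njo":41,"pta":84,"pu":84}
After op 23 (replace /njo 27): {"njo":27,"pta":84,"pu":84}
After op 24 (remove /njo): {"pta":84,"pu":84}
Size at the root: 2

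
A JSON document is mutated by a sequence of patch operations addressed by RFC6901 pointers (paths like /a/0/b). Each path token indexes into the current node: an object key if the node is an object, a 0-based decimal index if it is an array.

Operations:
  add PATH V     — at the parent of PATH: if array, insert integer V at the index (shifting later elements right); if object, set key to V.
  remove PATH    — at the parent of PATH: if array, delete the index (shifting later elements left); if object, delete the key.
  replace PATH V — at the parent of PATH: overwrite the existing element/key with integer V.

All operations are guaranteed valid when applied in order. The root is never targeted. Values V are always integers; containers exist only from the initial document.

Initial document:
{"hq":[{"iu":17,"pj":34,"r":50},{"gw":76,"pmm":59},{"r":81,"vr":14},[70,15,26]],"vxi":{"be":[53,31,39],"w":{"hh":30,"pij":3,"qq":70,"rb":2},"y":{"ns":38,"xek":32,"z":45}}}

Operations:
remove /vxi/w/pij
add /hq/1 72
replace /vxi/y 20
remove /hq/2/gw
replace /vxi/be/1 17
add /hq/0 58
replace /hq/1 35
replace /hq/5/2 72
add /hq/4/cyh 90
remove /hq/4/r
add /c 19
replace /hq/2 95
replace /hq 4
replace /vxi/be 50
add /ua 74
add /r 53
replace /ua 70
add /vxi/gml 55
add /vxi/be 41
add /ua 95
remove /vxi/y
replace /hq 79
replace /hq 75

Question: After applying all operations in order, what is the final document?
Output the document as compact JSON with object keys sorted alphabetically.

After op 1 (remove /vxi/w/pij): {"hq":[{"iu":17,"pj":34,"r":50},{"gw":76,"pmm":59},{"r":81,"vr":14},[70,15,26]],"vxi":{"be":[53,31,39],"w":{"hh":30,"qq":70,"rb":2},"y":{"ns":38,"xek":32,"z":45}}}
After op 2 (add /hq/1 72): {"hq":[{"iu":17,"pj":34,"r":50},72,{"gw":76,"pmm":59},{"r":81,"vr":14},[70,15,26]],"vxi":{"be":[53,31,39],"w":{"hh":30,"qq":70,"rb":2},"y":{"ns":38,"xek":32,"z":45}}}
After op 3 (replace /vxi/y 20): {"hq":[{"iu":17,"pj":34,"r":50},72,{"gw":76,"pmm":59},{"r":81,"vr":14},[70,15,26]],"vxi":{"be":[53,31,39],"w":{"hh":30,"qq":70,"rb":2},"y":20}}
After op 4 (remove /hq/2/gw): {"hq":[{"iu":17,"pj":34,"r":50},72,{"pmm":59},{"r":81,"vr":14},[70,15,26]],"vxi":{"be":[53,31,39],"w":{"hh":30,"qq":70,"rb":2},"y":20}}
After op 5 (replace /vxi/be/1 17): {"hq":[{"iu":17,"pj":34,"r":50},72,{"pmm":59},{"r":81,"vr":14},[70,15,26]],"vxi":{"be":[53,17,39],"w":{"hh":30,"qq":70,"rb":2},"y":20}}
After op 6 (add /hq/0 58): {"hq":[58,{"iu":17,"pj":34,"r":50},72,{"pmm":59},{"r":81,"vr":14},[70,15,26]],"vxi":{"be":[53,17,39],"w":{"hh":30,"qq":70,"rb":2},"y":20}}
After op 7 (replace /hq/1 35): {"hq":[58,35,72,{"pmm":59},{"r":81,"vr":14},[70,15,26]],"vxi":{"be":[53,17,39],"w":{"hh":30,"qq":70,"rb":2},"y":20}}
After op 8 (replace /hq/5/2 72): {"hq":[58,35,72,{"pmm":59},{"r":81,"vr":14},[70,15,72]],"vxi":{"be":[53,17,39],"w":{"hh":30,"qq":70,"rb":2},"y":20}}
After op 9 (add /hq/4/cyh 90): {"hq":[58,35,72,{"pmm":59},{"cyh":90,"r":81,"vr":14},[70,15,72]],"vxi":{"be":[53,17,39],"w":{"hh":30,"qq":70,"rb":2},"y":20}}
After op 10 (remove /hq/4/r): {"hq":[58,35,72,{"pmm":59},{"cyh":90,"vr":14},[70,15,72]],"vxi":{"be":[53,17,39],"w":{"hh":30,"qq":70,"rb":2},"y":20}}
After op 11 (add /c 19): {"c":19,"hq":[58,35,72,{"pmm":59},{"cyh":90,"vr":14},[70,15,72]],"vxi":{"be":[53,17,39],"w":{"hh":30,"qq":70,"rb":2},"y":20}}
After op 12 (replace /hq/2 95): {"c":19,"hq":[58,35,95,{"pmm":59},{"cyh":90,"vr":14},[70,15,72]],"vxi":{"be":[53,17,39],"w":{"hh":30,"qq":70,"rb":2},"y":20}}
After op 13 (replace /hq 4): {"c":19,"hq":4,"vxi":{"be":[53,17,39],"w":{"hh":30,"qq":70,"rb":2},"y":20}}
After op 14 (replace /vxi/be 50): {"c":19,"hq":4,"vxi":{"be":50,"w":{"hh":30,"qq":70,"rb":2},"y":20}}
After op 15 (add /ua 74): {"c":19,"hq":4,"ua":74,"vxi":{"be":50,"w":{"hh":30,"qq":70,"rb":2},"y":20}}
After op 16 (add /r 53): {"c":19,"hq":4,"r":53,"ua":74,"vxi":{"be":50,"w":{"hh":30,"qq":70,"rb":2},"y":20}}
After op 17 (replace /ua 70): {"c":19,"hq":4,"r":53,"ua":70,"vxi":{"be":50,"w":{"hh":30,"qq":70,"rb":2},"y":20}}
After op 18 (add /vxi/gml 55): {"c":19,"hq":4,"r":53,"ua":70,"vxi":{"be":50,"gml":55,"w":{"hh":30,"qq":70,"rb":2},"y":20}}
After op 19 (add /vxi/be 41): {"c":19,"hq":4,"r":53,"ua":70,"vxi":{"be":41,"gml":55,"w":{"hh":30,"qq":70,"rb":2},"y":20}}
After op 20 (add /ua 95): {"c":19,"hq":4,"r":53,"ua":95,"vxi":{"be":41,"gml":55,"w":{"hh":30,"qq":70,"rb":2},"y":20}}
After op 21 (remove /vxi/y): {"c":19,"hq":4,"r":53,"ua":95,"vxi":{"be":41,"gml":55,"w":{"hh":30,"qq":70,"rb":2}}}
After op 22 (replace /hq 79): {"c":19,"hq":79,"r":53,"ua":95,"vxi":{"be":41,"gml":55,"w":{"hh":30,"qq":70,"rb":2}}}
After op 23 (replace /hq 75): {"c":19,"hq":75,"r":53,"ua":95,"vxi":{"be":41,"gml":55,"w":{"hh":30,"qq":70,"rb":2}}}

Answer: {"c":19,"hq":75,"r":53,"ua":95,"vxi":{"be":41,"gml":55,"w":{"hh":30,"qq":70,"rb":2}}}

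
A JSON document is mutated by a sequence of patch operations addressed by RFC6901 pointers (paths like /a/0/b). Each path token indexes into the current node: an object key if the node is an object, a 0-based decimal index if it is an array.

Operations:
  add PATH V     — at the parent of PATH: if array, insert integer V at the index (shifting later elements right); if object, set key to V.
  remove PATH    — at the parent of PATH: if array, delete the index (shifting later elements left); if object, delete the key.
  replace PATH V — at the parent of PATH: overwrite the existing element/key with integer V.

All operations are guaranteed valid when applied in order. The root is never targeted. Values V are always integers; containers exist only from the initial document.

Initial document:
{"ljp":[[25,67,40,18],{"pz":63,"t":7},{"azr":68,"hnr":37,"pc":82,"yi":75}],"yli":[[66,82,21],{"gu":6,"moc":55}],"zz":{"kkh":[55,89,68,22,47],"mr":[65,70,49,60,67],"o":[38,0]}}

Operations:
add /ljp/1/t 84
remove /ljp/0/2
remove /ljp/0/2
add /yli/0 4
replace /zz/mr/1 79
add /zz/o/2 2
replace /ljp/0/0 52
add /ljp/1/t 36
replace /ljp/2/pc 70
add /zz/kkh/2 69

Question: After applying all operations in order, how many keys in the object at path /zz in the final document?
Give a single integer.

Answer: 3

Derivation:
After op 1 (add /ljp/1/t 84): {"ljp":[[25,67,40,18],{"pz":63,"t":84},{"azr":68,"hnr":37,"pc":82,"yi":75}],"yli":[[66,82,21],{"gu":6,"moc":55}],"zz":{"kkh":[55,89,68,22,47],"mr":[65,70,49,60,67],"o":[38,0]}}
After op 2 (remove /ljp/0/2): {"ljp":[[25,67,18],{"pz":63,"t":84},{"azr":68,"hnr":37,"pc":82,"yi":75}],"yli":[[66,82,21],{"gu":6,"moc":55}],"zz":{"kkh":[55,89,68,22,47],"mr":[65,70,49,60,67],"o":[38,0]}}
After op 3 (remove /ljp/0/2): {"ljp":[[25,67],{"pz":63,"t":84},{"azr":68,"hnr":37,"pc":82,"yi":75}],"yli":[[66,82,21],{"gu":6,"moc":55}],"zz":{"kkh":[55,89,68,22,47],"mr":[65,70,49,60,67],"o":[38,0]}}
After op 4 (add /yli/0 4): {"ljp":[[25,67],{"pz":63,"t":84},{"azr":68,"hnr":37,"pc":82,"yi":75}],"yli":[4,[66,82,21],{"gu":6,"moc":55}],"zz":{"kkh":[55,89,68,22,47],"mr":[65,70,49,60,67],"o":[38,0]}}
After op 5 (replace /zz/mr/1 79): {"ljp":[[25,67],{"pz":63,"t":84},{"azr":68,"hnr":37,"pc":82,"yi":75}],"yli":[4,[66,82,21],{"gu":6,"moc":55}],"zz":{"kkh":[55,89,68,22,47],"mr":[65,79,49,60,67],"o":[38,0]}}
After op 6 (add /zz/o/2 2): {"ljp":[[25,67],{"pz":63,"t":84},{"azr":68,"hnr":37,"pc":82,"yi":75}],"yli":[4,[66,82,21],{"gu":6,"moc":55}],"zz":{"kkh":[55,89,68,22,47],"mr":[65,79,49,60,67],"o":[38,0,2]}}
After op 7 (replace /ljp/0/0 52): {"ljp":[[52,67],{"pz":63,"t":84},{"azr":68,"hnr":37,"pc":82,"yi":75}],"yli":[4,[66,82,21],{"gu":6,"moc":55}],"zz":{"kkh":[55,89,68,22,47],"mr":[65,79,49,60,67],"o":[38,0,2]}}
After op 8 (add /ljp/1/t 36): {"ljp":[[52,67],{"pz":63,"t":36},{"azr":68,"hnr":37,"pc":82,"yi":75}],"yli":[4,[66,82,21],{"gu":6,"moc":55}],"zz":{"kkh":[55,89,68,22,47],"mr":[65,79,49,60,67],"o":[38,0,2]}}
After op 9 (replace /ljp/2/pc 70): {"ljp":[[52,67],{"pz":63,"t":36},{"azr":68,"hnr":37,"pc":70,"yi":75}],"yli":[4,[66,82,21],{"gu":6,"moc":55}],"zz":{"kkh":[55,89,68,22,47],"mr":[65,79,49,60,67],"o":[38,0,2]}}
After op 10 (add /zz/kkh/2 69): {"ljp":[[52,67],{"pz":63,"t":36},{"azr":68,"hnr":37,"pc":70,"yi":75}],"yli":[4,[66,82,21],{"gu":6,"moc":55}],"zz":{"kkh":[55,89,69,68,22,47],"mr":[65,79,49,60,67],"o":[38,0,2]}}
Size at path /zz: 3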